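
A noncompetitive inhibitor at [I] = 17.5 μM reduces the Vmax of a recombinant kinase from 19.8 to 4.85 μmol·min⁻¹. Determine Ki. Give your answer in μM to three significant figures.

5.68 μM

Noncompetitive: Vmax,app = Vmax/α with α = 1 + [I]/Ki.
α = Vmax/Vmax,app = 19.8/4.85 = 4.082.
Ki = [I]/(α − 1) = 17.5/3.082 = 5.68 μM.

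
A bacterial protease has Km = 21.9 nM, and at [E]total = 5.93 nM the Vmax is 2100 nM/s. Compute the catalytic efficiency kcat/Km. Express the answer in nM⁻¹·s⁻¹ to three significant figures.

kcat = Vmax/[E]total = 2100/5.93 = 354 s⁻¹.
kcat/Km = 354/21.9 = 16.2 nM⁻¹·s⁻¹.

16.2 nM⁻¹·s⁻¹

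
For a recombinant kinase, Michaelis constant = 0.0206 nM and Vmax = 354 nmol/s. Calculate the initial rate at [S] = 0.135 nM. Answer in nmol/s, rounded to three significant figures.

v = Vmax·[S]/(Km + [S]) = 354 × 0.135 / (0.0206 + 0.135)
  = 47.79 / 0.1556 = 307 nmol/s.

307 nmol/s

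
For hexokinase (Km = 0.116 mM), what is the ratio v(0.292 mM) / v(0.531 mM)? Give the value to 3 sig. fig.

0.872

Since Vmax cancels, v₂/v₁ = [S]₂(Km+[S]₁) / [S]₁(Km+[S]₂).
= 0.292×(0.116+0.531) / (0.531×(0.116+0.292)) = 0.1889/0.2166 = 0.872.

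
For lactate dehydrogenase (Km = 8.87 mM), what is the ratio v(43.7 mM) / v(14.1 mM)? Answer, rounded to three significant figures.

1.35

The fractional saturations are [S]/(Km+[S]) = 14.1/22.97 = 0.6138 and 43.7/52.57 = 0.8313.
v₂/v₁ is just their ratio: 0.8313/0.6138 = 1.35.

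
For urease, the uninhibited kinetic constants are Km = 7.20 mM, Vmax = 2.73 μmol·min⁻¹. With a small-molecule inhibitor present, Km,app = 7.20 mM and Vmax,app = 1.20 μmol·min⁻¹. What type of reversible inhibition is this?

Vmax decreases (2.73 → 1.20 μmol·min⁻¹) while Km is unchanged — pure noncompetitive inhibition.

noncompetitive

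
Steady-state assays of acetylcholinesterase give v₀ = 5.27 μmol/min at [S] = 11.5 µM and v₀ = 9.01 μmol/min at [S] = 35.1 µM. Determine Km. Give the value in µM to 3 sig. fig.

18.6 µM

In reciprocal form, 1/v = (Km/Vmax)·(1/[S]) + 1/Vmax. The two points give (1/[S], 1/v) = (0.08696, 0.1898) and (0.02849, 0.1110).
Slope = (0.1898 − 0.1110)/(0.08696 − 0.02849) = 1.347; intercept = 0.1898 − 1.347×0.08696 = 0.07261.
Vmax = 1/intercept = 13.8 μmol/min; Km = slope × Vmax = 1.347 × 13.8 = 18.6 µM.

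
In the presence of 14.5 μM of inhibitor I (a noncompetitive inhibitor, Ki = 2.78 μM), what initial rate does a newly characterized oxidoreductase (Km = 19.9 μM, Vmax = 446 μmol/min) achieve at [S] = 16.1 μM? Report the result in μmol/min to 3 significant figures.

32.1 μmol/min

With α = 1 + [I]/Ki = 1 + 14.5/2.78 = 6.216, the noncompetitive rate law is v = (Vmax/α)·[S] / (Km + [S]).
v = (446/6.216)×16.1 / (19.9 + 16.1) = 1155/36.00 = 32.1 μmol/min.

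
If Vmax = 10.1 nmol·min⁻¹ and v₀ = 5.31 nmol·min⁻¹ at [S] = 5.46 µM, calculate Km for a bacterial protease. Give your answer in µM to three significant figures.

From v = Vmax[S]/(Km+[S]), Km = [S](Vmax − v)/v.
Km = 5.46 × (10.1 − 5.31) / 5.31 = 26.15/5.31 = 4.93 µM.

4.93 µM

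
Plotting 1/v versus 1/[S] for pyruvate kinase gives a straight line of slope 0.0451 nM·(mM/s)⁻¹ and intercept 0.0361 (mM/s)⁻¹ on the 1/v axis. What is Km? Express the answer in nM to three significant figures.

y-intercept = 1/Vmax ⇒ Vmax = 27.7 mM/s; slope = Km/Vmax ⇒ Km = slope × Vmax.
Km = 0.0451 × 27.7 = 1.25 nM.

1.25 nM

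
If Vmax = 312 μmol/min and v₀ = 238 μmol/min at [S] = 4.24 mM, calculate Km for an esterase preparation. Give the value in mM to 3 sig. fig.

1.32 mM

v/Vmax = 238/312 = 0.7628 = [S]/(Km+[S]).
So Km + [S] = [S]/0.7628 = 5.558 mM, giving Km = 5.558 − 4.24 = 1.32 mM.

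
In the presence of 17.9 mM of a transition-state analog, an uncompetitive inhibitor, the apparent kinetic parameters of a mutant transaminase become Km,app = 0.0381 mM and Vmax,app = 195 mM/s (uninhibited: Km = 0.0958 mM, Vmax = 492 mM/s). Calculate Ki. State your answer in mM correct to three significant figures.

Uncompetitive: Vmax,app = Vmax/α (and Km,app = Km/α) with α = 1 + [I]/Ki.
α = Vmax/Vmax,app = 492/195 = 2.523.
Ki = [I]/(α − 1) = 17.9/1.523 = 11.8 mM.

11.8 mM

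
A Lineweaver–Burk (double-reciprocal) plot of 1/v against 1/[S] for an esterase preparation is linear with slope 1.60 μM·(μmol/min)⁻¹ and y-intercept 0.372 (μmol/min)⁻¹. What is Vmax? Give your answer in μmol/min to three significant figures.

The y-intercept of a Lineweaver–Burk plot equals 1/Vmax, so Vmax = 1/0.372 = 2.69 μmol/min.

2.69 μmol/min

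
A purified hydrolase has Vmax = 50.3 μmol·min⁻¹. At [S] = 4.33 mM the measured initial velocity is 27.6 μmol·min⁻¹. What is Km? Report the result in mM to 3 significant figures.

3.56 mM

v/Vmax = 27.6/50.3 = 0.5487 = [S]/(Km+[S]).
So Km + [S] = [S]/0.5487 = 7.891 mM, giving Km = 7.891 − 4.33 = 3.56 mM.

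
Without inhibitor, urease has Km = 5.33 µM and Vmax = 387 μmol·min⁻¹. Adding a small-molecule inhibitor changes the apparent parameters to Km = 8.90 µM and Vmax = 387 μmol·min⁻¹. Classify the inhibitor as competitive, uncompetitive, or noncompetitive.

Km increases (5.33 → 8.90 µM) while Vmax is unchanged — the hallmark of competitive inhibition.

competitive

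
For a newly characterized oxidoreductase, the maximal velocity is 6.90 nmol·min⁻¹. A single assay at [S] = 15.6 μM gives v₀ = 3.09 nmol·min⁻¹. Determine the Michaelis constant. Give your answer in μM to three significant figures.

From v = Vmax[S]/(Km+[S]), Km = [S](Vmax − v)/v.
Km = 15.6 × (6.90 − 3.09) / 3.09 = 59.44/3.09 = 19.2 μM.

19.2 μM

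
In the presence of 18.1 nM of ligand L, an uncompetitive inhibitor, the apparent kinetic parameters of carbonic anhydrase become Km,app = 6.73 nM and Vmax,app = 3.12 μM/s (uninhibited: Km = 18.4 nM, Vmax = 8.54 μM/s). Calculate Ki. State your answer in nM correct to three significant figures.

Uncompetitive: Vmax,app = Vmax/α (and Km,app = Km/α) with α = 1 + [I]/Ki.
α = Vmax/Vmax,app = 8.54/3.12 = 2.737.
Since α = 1 + [I]/Ki, [I]/Ki = 2.737 − 1 = 1.737 and Ki = 18.1/1.737 = 10.4 nM.

10.4 nM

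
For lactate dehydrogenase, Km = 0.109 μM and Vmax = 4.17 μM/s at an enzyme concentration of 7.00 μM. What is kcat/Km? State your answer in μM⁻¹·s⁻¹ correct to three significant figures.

kcat = Vmax/[E]total = 4.17/7.00 = 0.596 s⁻¹.
kcat/Km = 0.596/0.109 = 5.47 μM⁻¹·s⁻¹.

5.47 μM⁻¹·s⁻¹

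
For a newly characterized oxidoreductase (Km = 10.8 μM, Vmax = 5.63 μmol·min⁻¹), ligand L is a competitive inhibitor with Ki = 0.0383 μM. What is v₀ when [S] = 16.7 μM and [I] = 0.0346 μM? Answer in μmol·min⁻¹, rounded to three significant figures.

With α = 1 + [I]/Ki = 1 + 0.0346/0.0383 = 1.903, the competitive rate law is v = Vmax[S] / (αKm + [S]).
v = 5.63×16.7 / (1.903×10.8 + 16.7) = 94.02/37.26 = 2.52 μmol·min⁻¹.

2.52 μmol·min⁻¹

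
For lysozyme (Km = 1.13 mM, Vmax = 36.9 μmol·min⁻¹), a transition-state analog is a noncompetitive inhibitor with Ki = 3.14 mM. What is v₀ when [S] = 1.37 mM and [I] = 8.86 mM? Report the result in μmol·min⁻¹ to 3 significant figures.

5.29 μmol·min⁻¹

α = 1 + [I]/Ki = 1 + 8.86/3.14 = 3.822.
For a noncompetitive inhibitor, Vmax is reduced to Vmax/α while Km is unchanged: Km,app = 1.13 mM, Vmax,app = 9.66 μmol·min⁻¹.
v = Vmax,app·[S]/(Km,app + [S]) = 9.66 × 1.37/(1.13 + 1.37) = 5.29 μmol·min⁻¹.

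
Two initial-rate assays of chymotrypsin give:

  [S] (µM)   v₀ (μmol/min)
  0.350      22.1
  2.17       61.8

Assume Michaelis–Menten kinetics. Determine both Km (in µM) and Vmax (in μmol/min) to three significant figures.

In reciprocal form, 1/v = (Km/Vmax)·(1/[S]) + 1/Vmax. The two points give (1/[S], 1/v) = (2.857, 0.04525) and (0.4608, 0.01618).
Slope = (0.04525 − 0.01618)/(2.857 − 0.4608) = 0.01213; intercept = 0.04525 − 0.01213×2.857 = 0.01059.
Vmax = 1/intercept = 94.4 μmol/min; Km = slope × Vmax = 0.01213 × 94.4 = 1.15 µM.

Km = 1.15 µM; Vmax = 94.4 μmol/min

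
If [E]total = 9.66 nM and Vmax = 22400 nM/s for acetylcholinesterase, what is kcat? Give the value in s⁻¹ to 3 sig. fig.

2320 s⁻¹

kcat = Vmax/[E]total = 22400 nM/s / 9.66 nM = 2320 s⁻¹.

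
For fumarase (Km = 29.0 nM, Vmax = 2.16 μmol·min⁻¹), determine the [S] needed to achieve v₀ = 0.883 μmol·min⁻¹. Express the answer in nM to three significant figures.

20.1 nM

The required fractional saturation is v/Vmax = 0.883/2.16 = 0.4088.
Then [S]/(Km+[S]) = 0.4088 ⇒ [S] = 29.0 × 0.4088/(1 − 0.4088) = 20.1 nM.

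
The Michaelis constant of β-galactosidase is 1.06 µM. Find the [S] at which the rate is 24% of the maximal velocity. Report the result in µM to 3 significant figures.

v/Vmax = [S]/(Km+[S]) = 0.24, so [S] = Km·0.24/(1 − 0.24) = 1.06 × 0.3158.
[S] = 0.335 µM.

0.335 µM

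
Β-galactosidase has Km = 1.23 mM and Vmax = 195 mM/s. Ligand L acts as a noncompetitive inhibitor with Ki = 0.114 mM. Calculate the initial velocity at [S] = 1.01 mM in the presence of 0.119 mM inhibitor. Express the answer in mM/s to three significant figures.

43.0 mM/s

α = 1 + [I]/Ki = 1 + 0.119/0.114 = 2.044.
For a noncompetitive inhibitor, Vmax is reduced to Vmax/α while Km is unchanged: Km,app = 1.23 mM, Vmax,app = 95.4 mM/s.
v = Vmax,app·[S]/(Km,app + [S]) = 95.4 × 1.01/(1.23 + 1.01) = 43.0 mM/s.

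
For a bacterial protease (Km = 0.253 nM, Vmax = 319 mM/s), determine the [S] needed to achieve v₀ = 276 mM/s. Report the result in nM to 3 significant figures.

Rearranging v = Vmax[S]/(Km+[S]) gives [S] = Km·v/(Vmax − v).
[S] = 0.253 × 276 / (319 − 276) = 69.83/43.00 = 1.62 nM.

1.62 nM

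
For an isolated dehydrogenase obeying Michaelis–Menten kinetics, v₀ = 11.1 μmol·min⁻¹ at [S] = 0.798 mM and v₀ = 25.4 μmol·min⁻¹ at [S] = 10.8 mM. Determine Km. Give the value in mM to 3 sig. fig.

In reciprocal form, 1/v = (Km/Vmax)·(1/[S]) + 1/Vmax. The two points give (1/[S], 1/v) = (1.253, 0.09009) and (0.09259, 0.03937).
Slope = (0.09009 − 0.03937)/(1.253 − 0.09259) = 0.04370; intercept = 0.09009 − 0.04370×1.253 = 0.03532.
Vmax = 1/intercept = 28.3 μmol·min⁻¹; Km = slope × Vmax = 0.04370 × 28.3 = 1.24 mM.

1.24 mM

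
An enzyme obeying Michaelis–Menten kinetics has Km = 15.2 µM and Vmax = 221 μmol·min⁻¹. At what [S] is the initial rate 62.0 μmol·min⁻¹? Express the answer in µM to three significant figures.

Rearranging v = Vmax[S]/(Km+[S]) gives [S] = Km·v/(Vmax − v).
[S] = 15.2 × 62.0 / (221 − 62.0) = 942.4/159.0 = 5.93 µM.

5.93 µM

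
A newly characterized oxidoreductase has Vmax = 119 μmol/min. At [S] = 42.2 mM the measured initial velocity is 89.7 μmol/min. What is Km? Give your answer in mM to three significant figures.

From v = Vmax[S]/(Km+[S]), Km = [S](Vmax − v)/v.
Km = 42.2 × (119 − 89.7) / 89.7 = 1236/89.7 = 13.8 mM.

13.8 mM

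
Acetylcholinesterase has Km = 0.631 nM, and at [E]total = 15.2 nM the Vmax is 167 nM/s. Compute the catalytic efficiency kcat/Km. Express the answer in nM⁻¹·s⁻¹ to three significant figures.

kcat = Vmax/[E]total = 167/15.2 = 11.0 s⁻¹.
kcat/Km = 11.0/0.631 = 17.4 nM⁻¹·s⁻¹.

17.4 nM⁻¹·s⁻¹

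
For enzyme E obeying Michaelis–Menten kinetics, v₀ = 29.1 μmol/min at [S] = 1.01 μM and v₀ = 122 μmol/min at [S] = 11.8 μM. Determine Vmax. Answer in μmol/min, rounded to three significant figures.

174 μmol/min

From v = Vmax[S]/(Km+[S]), each point gives Vmax = v(Km+[S])/[S].
Equating: 29.1(Km+1.01)/1.01 = 122(Km+11.8)/11.8.
28.81·Km + 29.1 = 10.34·Km + 122, so (28.81 − 10.34)·Km = 122 − 29.1.
Km = 92.90/18.47 = 5.03 μM; then Vmax = 29.1(5.03+1.01)/1.01 = 174 μmol/min.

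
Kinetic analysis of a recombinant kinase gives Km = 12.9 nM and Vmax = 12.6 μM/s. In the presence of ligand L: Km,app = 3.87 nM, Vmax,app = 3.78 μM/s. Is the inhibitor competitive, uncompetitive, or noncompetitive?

Both Km and Vmax decrease by the same factor (~3.33-fold) — characteristic of uncompetitive inhibition.

uncompetitive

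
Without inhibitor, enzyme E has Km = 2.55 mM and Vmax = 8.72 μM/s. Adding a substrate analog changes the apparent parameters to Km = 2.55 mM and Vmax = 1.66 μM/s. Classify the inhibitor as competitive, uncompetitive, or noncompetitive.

noncompetitive

Vmax decreases (8.72 → 1.66 μM/s) while Km is unchanged — pure noncompetitive inhibition.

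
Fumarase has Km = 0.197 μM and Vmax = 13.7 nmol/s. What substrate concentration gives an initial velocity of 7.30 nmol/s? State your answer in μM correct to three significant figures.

0.225 μM

The required fractional saturation is v/Vmax = 7.30/13.7 = 0.5328.
Then [S]/(Km+[S]) = 0.5328 ⇒ [S] = 0.197 × 0.5328/(1 − 0.5328) = 0.225 μM.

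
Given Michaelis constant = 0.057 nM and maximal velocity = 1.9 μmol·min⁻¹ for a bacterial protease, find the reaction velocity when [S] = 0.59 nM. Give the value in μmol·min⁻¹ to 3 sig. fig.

[S]/(Km+[S]) = 0.59/0.6470 = 0.9119, the fractional saturation.
v = 0.9119 × Vmax = 0.9119 × 1.9 = 1.73 μmol·min⁻¹.

1.73 μmol·min⁻¹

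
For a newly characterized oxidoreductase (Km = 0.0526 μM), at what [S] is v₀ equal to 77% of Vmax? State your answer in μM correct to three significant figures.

v/Vmax = [S]/(Km+[S]) = 0.77, so [S] = Km·0.77/(1 − 0.77) = 0.0526 × 3.348.
[S] = 0.176 μM.

0.176 μM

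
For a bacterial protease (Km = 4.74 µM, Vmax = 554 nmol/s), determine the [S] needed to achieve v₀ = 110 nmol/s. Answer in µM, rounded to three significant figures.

Rearranging v = Vmax[S]/(Km+[S]) gives [S] = Km·v/(Vmax − v).
[S] = 4.74 × 110 / (554 − 110) = 521.4/444.0 = 1.17 µM.

1.17 µM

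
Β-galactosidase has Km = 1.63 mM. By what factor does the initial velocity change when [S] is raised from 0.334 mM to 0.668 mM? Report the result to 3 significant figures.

Since Vmax cancels, v₂/v₁ = [S]₂(Km+[S]₁) / [S]₁(Km+[S]₂).
= 0.668×(1.63+0.334) / (0.334×(1.63+0.668)) = 1.312/0.7675 = 1.71.

1.71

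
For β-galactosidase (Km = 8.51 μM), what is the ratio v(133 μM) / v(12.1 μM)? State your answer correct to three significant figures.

Since Vmax cancels, v₂/v₁ = [S]₂(Km+[S]₁) / [S]₁(Km+[S]₂).
= 133×(8.51+12.1) / (12.1×(8.51+133)) = 2741/1712 = 1.60.

1.60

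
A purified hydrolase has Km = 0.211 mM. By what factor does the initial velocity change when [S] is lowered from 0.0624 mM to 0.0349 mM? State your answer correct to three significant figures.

0.622

Since Vmax cancels, v₂/v₁ = [S]₂(Km+[S]₁) / [S]₁(Km+[S]₂).
= 0.0349×(0.211+0.0624) / (0.0624×(0.211+0.0349)) = 0.009542/0.01534 = 0.622.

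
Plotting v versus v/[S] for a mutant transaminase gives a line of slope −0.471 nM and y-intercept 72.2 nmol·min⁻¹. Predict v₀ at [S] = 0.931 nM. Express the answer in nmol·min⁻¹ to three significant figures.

47.9 nmol·min⁻¹

In the Eadie–Hofstee form v = Vmax − Km·(v/[S]), the slope is −Km and the intercept is Vmax, so Km = 0.471 nM and Vmax = 72.2 nmol·min⁻¹.
v = 72.2 × 0.931/(0.471 + 0.931) = 47.9 nmol·min⁻¹.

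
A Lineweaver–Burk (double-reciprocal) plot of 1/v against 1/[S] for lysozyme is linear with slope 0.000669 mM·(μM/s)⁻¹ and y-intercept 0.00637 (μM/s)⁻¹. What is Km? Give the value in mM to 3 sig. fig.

0.105 mM

y-intercept = 1/Vmax ⇒ Vmax = 157 μM/s; slope = Km/Vmax ⇒ Km = slope × Vmax.
Km = 0.000669 × 157 = 0.105 mM.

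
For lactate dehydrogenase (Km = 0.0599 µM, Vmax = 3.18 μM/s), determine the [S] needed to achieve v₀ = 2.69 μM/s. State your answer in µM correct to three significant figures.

0.329 µM

The required fractional saturation is v/Vmax = 2.69/3.18 = 0.8459.
Then [S]/(Km+[S]) = 0.8459 ⇒ [S] = 0.0599 × 0.8459/(1 − 0.8459) = 0.329 µM.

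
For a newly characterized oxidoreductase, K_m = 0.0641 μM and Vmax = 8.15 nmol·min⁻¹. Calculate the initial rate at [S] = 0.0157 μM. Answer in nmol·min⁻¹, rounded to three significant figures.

v = Vmax·[S]/(Km + [S]) = 8.15 × 0.0157 / (0.0641 + 0.0157)
  = 0.1280 / 0.07980 = 1.60 nmol·min⁻¹.

1.60 nmol·min⁻¹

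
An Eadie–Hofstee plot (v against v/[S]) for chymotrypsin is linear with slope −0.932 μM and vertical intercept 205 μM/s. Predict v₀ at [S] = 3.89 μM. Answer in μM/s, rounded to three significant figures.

165 μM/s

In the Eadie–Hofstee form v = Vmax − Km·(v/[S]), the slope is −Km and the intercept is Vmax, so Km = 0.932 μM and Vmax = 205 μM/s.
v = 205 × 3.89/(0.932 + 3.89) = 165 μM/s.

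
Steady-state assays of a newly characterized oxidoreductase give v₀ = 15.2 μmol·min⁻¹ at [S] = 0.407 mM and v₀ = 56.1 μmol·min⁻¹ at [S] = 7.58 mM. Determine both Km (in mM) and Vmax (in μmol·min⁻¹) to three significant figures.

From v = Vmax[S]/(Km+[S]), each point gives Vmax = v(Km+[S])/[S].
Equating: 15.2(Km+0.407)/0.407 = 56.1(Km+7.58)/7.58.
37.35·Km + 15.2 = 7.401·Km + 56.1, so (37.35 − 7.401)·Km = 56.1 − 15.2.
Km = 40.90/29.95 = 1.37 mM; then Vmax = 15.2(1.37+0.407)/0.407 = 66.2 μmol·min⁻¹.

Km = 1.37 mM; Vmax = 66.2 μmol·min⁻¹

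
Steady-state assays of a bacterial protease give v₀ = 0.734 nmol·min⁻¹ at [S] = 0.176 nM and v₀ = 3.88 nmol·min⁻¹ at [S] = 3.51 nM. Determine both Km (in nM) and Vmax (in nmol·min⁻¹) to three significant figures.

Km = 1.03 nM; Vmax = 5.01 nmol·min⁻¹

In reciprocal form, 1/v = (Km/Vmax)·(1/[S]) + 1/Vmax. The two points give (1/[S], 1/v) = (5.682, 1.362) and (0.2849, 0.2577).
Slope = (1.362 − 0.2577)/(5.682 − 0.2849) = 0.2047; intercept = 1.362 − 0.2047×5.682 = 0.1994.
Vmax = 1/intercept = 5.01 nmol·min⁻¹; Km = slope × Vmax = 0.2047 × 5.01 = 1.03 nM.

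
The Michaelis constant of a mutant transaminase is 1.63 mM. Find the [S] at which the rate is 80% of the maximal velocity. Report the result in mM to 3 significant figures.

v/Vmax = [S]/(Km+[S]) = 0.8, so [S] = Km·0.8/(1 − 0.8) = 1.63 × 4.000.
[S] = 6.52 mM.

6.52 mM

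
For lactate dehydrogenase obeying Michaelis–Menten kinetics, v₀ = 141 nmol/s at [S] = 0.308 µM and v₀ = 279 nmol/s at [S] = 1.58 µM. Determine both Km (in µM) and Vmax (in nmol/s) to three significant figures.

From v = Vmax[S]/(Km+[S]), each point gives Vmax = v(Km+[S])/[S].
Equating: 141(Km+0.308)/0.308 = 279(Km+1.58)/1.58.
457.8·Km + 141 = 176.6·Km + 279, so (457.8 − 176.6)·Km = 279 − 141.
Km = 138.0/281.2 = 0.491 µM; then Vmax = 141(0.491+0.308)/0.308 = 366 nmol/s.

Km = 0.491 µM; Vmax = 366 nmol/s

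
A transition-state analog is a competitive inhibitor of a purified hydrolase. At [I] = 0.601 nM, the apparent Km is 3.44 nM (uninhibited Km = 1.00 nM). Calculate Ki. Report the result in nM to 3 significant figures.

0.246 nM

Competitive: Km,app = α·Km with α = 1 + [I]/Ki.
α = Km,app/Km = 3.44/1.00 = 3.440.
Since α = 1 + [I]/Ki, [I]/Ki = 3.440 − 1 = 2.440 and Ki = 0.601/2.440 = 0.246 nM.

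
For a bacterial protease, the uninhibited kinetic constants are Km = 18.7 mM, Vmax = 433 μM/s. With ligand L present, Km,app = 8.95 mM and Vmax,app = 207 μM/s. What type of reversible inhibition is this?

uncompetitive

Both Km and Vmax decrease by the same factor (~2.09-fold) — characteristic of uncompetitive inhibition.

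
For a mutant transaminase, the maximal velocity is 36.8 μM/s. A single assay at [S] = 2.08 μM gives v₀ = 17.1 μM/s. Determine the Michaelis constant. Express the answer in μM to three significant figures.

2.40 μM

From v = Vmax[S]/(Km+[S]), Km = [S](Vmax − v)/v.
Km = 2.08 × (36.8 − 17.1) / 17.1 = 40.98/17.1 = 2.40 μM.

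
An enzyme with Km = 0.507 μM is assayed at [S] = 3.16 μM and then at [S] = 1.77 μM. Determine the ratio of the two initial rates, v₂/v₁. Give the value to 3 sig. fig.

The fractional saturations are [S]/(Km+[S]) = 3.16/3.667 = 0.8617 and 1.77/2.277 = 0.7773.
v₂/v₁ is just their ratio: 0.7773/0.8617 = 0.902.

0.902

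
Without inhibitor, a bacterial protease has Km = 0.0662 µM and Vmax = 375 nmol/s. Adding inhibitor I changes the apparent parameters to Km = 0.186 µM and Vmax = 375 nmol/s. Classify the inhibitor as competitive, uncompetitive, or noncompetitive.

competitive

Km increases (0.0662 → 0.186 µM) while Vmax is unchanged — the hallmark of competitive inhibition.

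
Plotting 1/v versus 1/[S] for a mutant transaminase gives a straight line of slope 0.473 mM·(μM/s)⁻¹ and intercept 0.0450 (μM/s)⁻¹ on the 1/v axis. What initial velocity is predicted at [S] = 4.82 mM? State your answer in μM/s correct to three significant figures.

The y-intercept is 1/Vmax, so Vmax = 1/0.0450 = 22.2 μM/s.
The slope is Km/Vmax, so Km = 0.473 × 22.2 = 10.5 mM.
Then v = 22.2 × 4.82/(10.5 + 4.82) = 6.99 μM/s.

6.99 μM/s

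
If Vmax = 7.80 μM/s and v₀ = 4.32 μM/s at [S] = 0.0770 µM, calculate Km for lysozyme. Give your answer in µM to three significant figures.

v/Vmax = 4.32/7.80 = 0.5538 = [S]/(Km+[S]).
So Km + [S] = [S]/0.5538 = 0.1390 µM, giving Km = 0.1390 − 0.0770 = 0.0620 µM.

0.0620 µM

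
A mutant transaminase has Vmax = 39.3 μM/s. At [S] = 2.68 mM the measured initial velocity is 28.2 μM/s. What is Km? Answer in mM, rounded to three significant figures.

From v = Vmax[S]/(Km+[S]), Km = [S](Vmax − v)/v.
Km = 2.68 × (39.3 − 28.2) / 28.2 = 29.75/28.2 = 1.05 mM.

1.05 mM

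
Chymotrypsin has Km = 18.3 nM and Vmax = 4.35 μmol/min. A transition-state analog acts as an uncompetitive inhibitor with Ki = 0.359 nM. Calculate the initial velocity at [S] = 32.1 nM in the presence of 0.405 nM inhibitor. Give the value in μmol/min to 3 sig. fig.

α = 1 + [I]/Ki = 1 + 0.405/0.359 = 2.128.
For an uncompetitive inhibitor, both parameters are divided by α, giving Vmax/α and Km/α: Km,app = 8.60 nM, Vmax,app = 2.04 μmol/min.
v = Vmax,app·[S]/(Km,app + [S]) = 2.04 × 32.1/(8.60 + 32.1) = 1.61 μmol/min.

1.61 μmol/min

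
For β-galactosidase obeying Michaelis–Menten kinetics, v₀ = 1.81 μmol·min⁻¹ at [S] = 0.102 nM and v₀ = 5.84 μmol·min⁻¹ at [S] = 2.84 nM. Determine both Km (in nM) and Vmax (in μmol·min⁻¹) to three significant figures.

Km = 0.257 nM; Vmax = 6.37 μmol·min⁻¹

From v = Vmax[S]/(Km+[S]), each point gives Vmax = v(Km+[S])/[S].
Equating: 1.81(Km+0.102)/0.102 = 5.84(Km+2.84)/2.84.
17.75·Km + 1.81 = 2.056·Km + 5.84, so (17.75 − 2.056)·Km = 5.84 − 1.81.
Km = 4.030/15.69 = 0.257 nM; then Vmax = 1.81(0.257+0.102)/0.102 = 6.37 μmol·min⁻¹.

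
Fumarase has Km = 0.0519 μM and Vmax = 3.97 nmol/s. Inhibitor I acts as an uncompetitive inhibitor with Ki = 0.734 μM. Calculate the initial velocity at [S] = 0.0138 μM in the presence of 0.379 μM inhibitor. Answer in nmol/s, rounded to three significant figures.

0.752 nmol/s

With α = 1 + [I]/Ki = 1 + 0.379/0.734 = 1.516, the uncompetitive rate law is v = (Vmax/α)·[S] / (Km/α + [S]).
v = (3.97/1.516)×0.0138 / (0.0519/1.516 + 0.0138) = 0.03613/0.04803 = 0.752 nmol/s.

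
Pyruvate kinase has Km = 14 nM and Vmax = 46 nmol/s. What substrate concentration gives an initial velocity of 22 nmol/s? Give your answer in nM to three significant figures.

12.8 nM

Rearranging v = Vmax[S]/(Km+[S]) gives [S] = Km·v/(Vmax − v).
[S] = 14 × 22 / (46 − 22) = 308.0/24.00 = 12.8 nM.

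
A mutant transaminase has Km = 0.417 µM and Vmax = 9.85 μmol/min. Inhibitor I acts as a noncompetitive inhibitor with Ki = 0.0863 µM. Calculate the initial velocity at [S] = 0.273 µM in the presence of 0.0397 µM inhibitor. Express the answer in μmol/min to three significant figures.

2.67 μmol/min

α = 1 + [I]/Ki = 1 + 0.0397/0.0863 = 1.460.
For a noncompetitive inhibitor, Vmax is reduced to Vmax/α while Km is unchanged: Km,app = 0.417 µM, Vmax,app = 6.75 μmol/min.
v = Vmax,app·[S]/(Km,app + [S]) = 6.75 × 0.273/(0.417 + 0.273) = 2.67 μmol/min.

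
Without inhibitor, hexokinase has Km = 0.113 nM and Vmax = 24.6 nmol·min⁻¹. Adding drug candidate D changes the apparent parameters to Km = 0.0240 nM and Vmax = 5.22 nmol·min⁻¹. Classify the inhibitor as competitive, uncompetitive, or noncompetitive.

Both Km and Vmax decrease by the same factor (~4.71-fold) — characteristic of uncompetitive inhibition.

uncompetitive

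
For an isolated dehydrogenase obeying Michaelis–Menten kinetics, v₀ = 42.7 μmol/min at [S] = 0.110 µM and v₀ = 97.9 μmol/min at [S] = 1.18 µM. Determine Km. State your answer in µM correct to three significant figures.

0.181 µM

In reciprocal form, 1/v = (Km/Vmax)·(1/[S]) + 1/Vmax. The two points give (1/[S], 1/v) = (9.091, 0.02342) and (0.8475, 0.01021).
Slope = (0.02342 − 0.01021)/(9.091 − 0.8475) = 0.001602; intercept = 0.02342 − 0.001602×9.091 = 0.008857.
Vmax = 1/intercept = 113 μmol/min; Km = slope × Vmax = 0.001602 × 113 = 0.181 µM.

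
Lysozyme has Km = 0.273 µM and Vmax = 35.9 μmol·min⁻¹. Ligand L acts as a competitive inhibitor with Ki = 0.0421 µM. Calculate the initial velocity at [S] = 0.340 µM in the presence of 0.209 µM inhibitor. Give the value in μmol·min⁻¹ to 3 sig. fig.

With α = 1 + [I]/Ki = 1 + 0.209/0.0421 = 5.964, the competitive rate law is v = Vmax[S] / (αKm + [S]).
v = 35.9×0.340 / (5.964×0.273 + 0.340) = 12.21/1.968 = 6.20 μmol·min⁻¹.

6.20 μmol·min⁻¹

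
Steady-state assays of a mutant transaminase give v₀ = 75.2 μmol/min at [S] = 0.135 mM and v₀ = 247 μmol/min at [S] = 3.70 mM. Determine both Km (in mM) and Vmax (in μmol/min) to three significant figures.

Km = 0.350 mM; Vmax = 270 μmol/min

From v = Vmax[S]/(Km+[S]), each point gives Vmax = v(Km+[S])/[S].
Equating: 75.2(Km+0.135)/0.135 = 247(Km+3.70)/3.70.
557.0·Km + 75.2 = 66.76·Km + 247, so (557.0 − 66.76)·Km = 247 − 75.2.
Km = 171.8/490.3 = 0.350 mM; then Vmax = 75.2(0.350+0.135)/0.135 = 270 μmol/min.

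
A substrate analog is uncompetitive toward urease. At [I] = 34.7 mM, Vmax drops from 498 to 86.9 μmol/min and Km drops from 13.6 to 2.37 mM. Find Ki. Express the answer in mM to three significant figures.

Uncompetitive: Vmax,app = Vmax/α (and Km,app = Km/α) with α = 1 + [I]/Ki.
α = Vmax/Vmax,app = 498/86.9 = 5.731.
Ki = [I]/(α − 1) = 34.7/4.731 = 7.34 mM.

7.34 mM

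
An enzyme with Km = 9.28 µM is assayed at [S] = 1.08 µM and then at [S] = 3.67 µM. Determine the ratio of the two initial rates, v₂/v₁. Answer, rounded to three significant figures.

Since Vmax cancels, v₂/v₁ = [S]₂(Km+[S]₁) / [S]₁(Km+[S]₂).
= 3.67×(9.28+1.08) / (1.08×(9.28+3.67)) = 38.02/13.99 = 2.72.

2.72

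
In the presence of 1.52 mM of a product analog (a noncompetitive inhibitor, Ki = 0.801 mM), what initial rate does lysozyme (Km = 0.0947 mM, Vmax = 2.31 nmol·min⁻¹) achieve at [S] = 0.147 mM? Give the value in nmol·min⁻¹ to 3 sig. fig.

α = 1 + [I]/Ki = 1 + 1.52/0.801 = 2.898.
For a noncompetitive inhibitor, Vmax is reduced to Vmax/α while Km is unchanged: Km,app = 0.0947 mM, Vmax,app = 0.797 nmol·min⁻¹.
v = Vmax,app·[S]/(Km,app + [S]) = 0.797 × 0.147/(0.0947 + 0.147) = 0.485 nmol·min⁻¹.

0.485 nmol·min⁻¹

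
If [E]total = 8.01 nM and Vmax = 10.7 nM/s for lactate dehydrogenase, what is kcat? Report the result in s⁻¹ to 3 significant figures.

kcat = Vmax/[E]total = 10.7 nM/s / 8.01 nM = 1.34 s⁻¹.

1.34 s⁻¹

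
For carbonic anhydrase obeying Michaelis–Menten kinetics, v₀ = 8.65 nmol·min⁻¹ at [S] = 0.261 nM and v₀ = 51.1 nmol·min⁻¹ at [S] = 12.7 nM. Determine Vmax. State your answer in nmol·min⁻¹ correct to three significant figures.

57.0 nmol·min⁻¹

From v = Vmax[S]/(Km+[S]), each point gives Vmax = v(Km+[S])/[S].
Equating: 8.65(Km+0.261)/0.261 = 51.1(Km+12.7)/12.7.
33.14·Km + 8.65 = 4.024·Km + 51.1, so (33.14 − 4.024)·Km = 51.1 − 8.65.
Km = 42.45/29.12 = 1.46 nM; then Vmax = 8.65(1.46+0.261)/0.261 = 57.0 nmol·min⁻¹.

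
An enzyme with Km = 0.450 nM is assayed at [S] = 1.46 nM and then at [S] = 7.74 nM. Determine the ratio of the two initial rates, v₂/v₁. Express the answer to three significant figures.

The fractional saturations are [S]/(Km+[S]) = 1.46/1.910 = 0.7644 and 7.74/8.190 = 0.9451.
v₂/v₁ is just their ratio: 0.9451/0.7644 = 1.24.

1.24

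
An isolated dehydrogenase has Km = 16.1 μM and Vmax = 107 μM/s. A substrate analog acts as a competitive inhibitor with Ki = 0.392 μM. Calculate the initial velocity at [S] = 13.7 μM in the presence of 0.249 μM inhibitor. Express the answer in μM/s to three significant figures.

α = 1 + [I]/Ki = 1 + 0.249/0.392 = 1.635.
For a competitive inhibitor, Vmax is unchanged and the apparent Km becomes α·Km: Km,app = 26.3 μM, Vmax,app = 107 μM/s.
v = Vmax,app·[S]/(Km,app + [S]) = 107 × 13.7/(26.3 + 13.7) = 36.6 μM/s.

36.6 μM/s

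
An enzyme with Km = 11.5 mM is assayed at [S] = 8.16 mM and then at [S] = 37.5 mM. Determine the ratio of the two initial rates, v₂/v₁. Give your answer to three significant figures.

Since Vmax cancels, v₂/v₁ = [S]₂(Km+[S]₁) / [S]₁(Km+[S]₂).
= 37.5×(11.5+8.16) / (8.16×(11.5+37.5)) = 737.2/399.8 = 1.84.

1.84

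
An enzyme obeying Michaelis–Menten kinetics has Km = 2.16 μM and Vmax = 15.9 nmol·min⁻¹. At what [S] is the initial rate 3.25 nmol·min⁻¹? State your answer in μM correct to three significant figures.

0.555 μM

Rearranging v = Vmax[S]/(Km+[S]) gives [S] = Km·v/(Vmax − v).
[S] = 2.16 × 3.25 / (15.9 − 3.25) = 7.020/12.65 = 0.555 μM.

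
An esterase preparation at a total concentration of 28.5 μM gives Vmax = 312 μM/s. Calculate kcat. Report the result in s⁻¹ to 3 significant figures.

kcat = Vmax/[E]total = 312 μM/s / 28.5 μM = 10.9 s⁻¹.

10.9 s⁻¹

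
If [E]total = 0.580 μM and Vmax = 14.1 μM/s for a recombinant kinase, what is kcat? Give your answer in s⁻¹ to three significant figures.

24.3 s⁻¹

kcat = Vmax/[E]total = 14.1 μM/s / 0.580 μM = 24.3 s⁻¹.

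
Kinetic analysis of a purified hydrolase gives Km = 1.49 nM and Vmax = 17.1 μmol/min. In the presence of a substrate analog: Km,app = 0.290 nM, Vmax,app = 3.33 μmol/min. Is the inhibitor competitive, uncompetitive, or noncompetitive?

uncompetitive

Both Km and Vmax decrease by the same factor (~5.14-fold) — characteristic of uncompetitive inhibition.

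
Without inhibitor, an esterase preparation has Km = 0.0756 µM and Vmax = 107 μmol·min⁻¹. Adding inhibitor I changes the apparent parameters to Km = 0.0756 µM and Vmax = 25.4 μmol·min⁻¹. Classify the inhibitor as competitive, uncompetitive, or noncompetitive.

Vmax decreases (107 → 25.4 μmol·min⁻¹) while Km is unchanged — pure noncompetitive inhibition.

noncompetitive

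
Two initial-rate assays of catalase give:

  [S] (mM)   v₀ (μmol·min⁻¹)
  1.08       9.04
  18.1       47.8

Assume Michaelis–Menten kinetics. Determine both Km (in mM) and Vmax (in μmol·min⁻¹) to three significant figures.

Km = 6.77 mM; Vmax = 65.7 μmol·min⁻¹

From v = Vmax[S]/(Km+[S]), each point gives Vmax = v(Km+[S])/[S].
Equating: 9.04(Km+1.08)/1.08 = 47.8(Km+18.1)/18.1.
8.370·Km + 9.04 = 2.641·Km + 47.8, so (8.370 − 2.641)·Km = 47.8 − 9.04.
Km = 38.76/5.729 = 6.77 mM; then Vmax = 9.04(6.77+1.08)/1.08 = 65.7 μmol·min⁻¹.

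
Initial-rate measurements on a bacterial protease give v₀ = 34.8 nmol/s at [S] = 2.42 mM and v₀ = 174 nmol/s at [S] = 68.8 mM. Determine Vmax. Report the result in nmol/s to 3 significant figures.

204 nmol/s

From v = Vmax[S]/(Km+[S]), each point gives Vmax = v(Km+[S])/[S].
Equating: 34.8(Km+2.42)/2.42 = 174(Km+68.8)/68.8.
14.38·Km + 34.8 = 2.529·Km + 174, so (14.38 − 2.529)·Km = 174 − 34.8.
Km = 139.2/11.85 = 11.7 mM; then Vmax = 34.8(11.7+2.42)/2.42 = 204 nmol/s.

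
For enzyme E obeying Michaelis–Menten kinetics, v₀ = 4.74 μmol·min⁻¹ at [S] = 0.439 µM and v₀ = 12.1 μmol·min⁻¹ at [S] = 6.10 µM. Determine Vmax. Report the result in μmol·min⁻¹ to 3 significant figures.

13.8 μmol·min⁻¹

In reciprocal form, 1/v = (Km/Vmax)·(1/[S]) + 1/Vmax. The two points give (1/[S], 1/v) = (2.278, 0.2110) and (0.1639, 0.08264).
Slope = (0.2110 − 0.08264)/(2.278 − 0.1639) = 0.06070; intercept = 0.2110 − 0.06070×2.278 = 0.07269.
Vmax = 1/intercept = 13.8 μmol·min⁻¹; Km = slope × Vmax = 0.06070 × 13.8 = 0.835 µM.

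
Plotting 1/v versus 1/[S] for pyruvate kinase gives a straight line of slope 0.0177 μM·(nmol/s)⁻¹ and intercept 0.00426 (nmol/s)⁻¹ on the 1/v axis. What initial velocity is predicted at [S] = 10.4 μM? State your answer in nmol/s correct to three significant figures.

168 nmol/s

The y-intercept is 1/Vmax, so Vmax = 1/0.00426 = 235 nmol/s.
The slope is Km/Vmax, so Km = 0.0177 × 235 = 4.15 μM.
Then v = 235 × 10.4/(4.15 + 10.4) = 168 nmol/s.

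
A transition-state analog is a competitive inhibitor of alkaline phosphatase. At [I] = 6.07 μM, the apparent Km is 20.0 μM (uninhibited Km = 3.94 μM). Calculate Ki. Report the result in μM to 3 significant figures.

1.49 μM

Competitive: Km,app = α·Km with α = 1 + [I]/Ki.
α = Km,app/Km = 20.0/3.94 = 5.076.
Since α = 1 + [I]/Ki, [I]/Ki = 5.076 − 1 = 4.076 and Ki = 6.07/4.076 = 1.49 μM.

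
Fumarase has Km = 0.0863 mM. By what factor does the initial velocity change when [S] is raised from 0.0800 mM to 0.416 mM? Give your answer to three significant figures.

1.72

Since Vmax cancels, v₂/v₁ = [S]₂(Km+[S]₁) / [S]₁(Km+[S]₂).
= 0.416×(0.0863+0.0800) / (0.0800×(0.0863+0.416)) = 0.06918/0.04018 = 1.72.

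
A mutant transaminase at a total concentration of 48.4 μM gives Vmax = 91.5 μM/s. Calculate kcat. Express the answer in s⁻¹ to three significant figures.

kcat = Vmax/[E]total = 91.5 μM/s / 48.4 μM = 1.89 s⁻¹.

1.89 s⁻¹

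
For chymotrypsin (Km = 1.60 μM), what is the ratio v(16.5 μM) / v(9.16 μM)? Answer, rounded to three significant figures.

Since Vmax cancels, v₂/v₁ = [S]₂(Km+[S]₁) / [S]₁(Km+[S]₂).
= 16.5×(1.60+9.16) / (9.16×(1.60+16.5)) = 177.5/165.8 = 1.07.

1.07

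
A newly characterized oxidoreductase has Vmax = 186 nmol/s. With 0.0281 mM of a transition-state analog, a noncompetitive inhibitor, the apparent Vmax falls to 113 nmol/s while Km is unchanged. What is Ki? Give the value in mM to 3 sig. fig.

0.0435 mM

Noncompetitive: Vmax,app = Vmax/α with α = 1 + [I]/Ki.
α = Vmax/Vmax,app = 186/113 = 1.646.
Since α = 1 + [I]/Ki, [I]/Ki = 1.646 − 1 = 0.6460 and Ki = 0.0281/0.6460 = 0.0435 mM.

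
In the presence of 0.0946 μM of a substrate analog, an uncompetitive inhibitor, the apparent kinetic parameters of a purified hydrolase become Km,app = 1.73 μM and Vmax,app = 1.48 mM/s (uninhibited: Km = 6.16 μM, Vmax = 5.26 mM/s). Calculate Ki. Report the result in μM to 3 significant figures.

0.0370 μM

Uncompetitive: Vmax,app = Vmax/α (and Km,app = Km/α) with α = 1 + [I]/Ki.
α = Vmax/Vmax,app = 5.26/1.48 = 3.554.
Since α = 1 + [I]/Ki, [I]/Ki = 3.554 − 1 = 2.554 and Ki = 0.0946/2.554 = 0.0370 μM.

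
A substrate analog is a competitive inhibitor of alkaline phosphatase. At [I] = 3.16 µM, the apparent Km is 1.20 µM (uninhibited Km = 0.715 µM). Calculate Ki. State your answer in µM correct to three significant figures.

4.66 µM

Competitive: Km,app = α·Km with α = 1 + [I]/Ki.
α = Km,app/Km = 1.20/0.715 = 1.678.
Ki = [I]/(α − 1) = 3.16/0.6783 = 4.66 µM.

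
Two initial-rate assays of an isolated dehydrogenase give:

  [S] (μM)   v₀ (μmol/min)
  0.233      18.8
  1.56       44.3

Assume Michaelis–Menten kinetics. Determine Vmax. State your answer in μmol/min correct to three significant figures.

58.1 μmol/min

From v = Vmax[S]/(Km+[S]), each point gives Vmax = v(Km+[S])/[S].
Equating: 18.8(Km+0.233)/0.233 = 44.3(Km+1.56)/1.56.
80.69·Km + 18.8 = 28.40·Km + 44.3, so (80.69 − 28.40)·Km = 44.3 − 18.8.
Km = 25.50/52.29 = 0.488 μM; then Vmax = 18.8(0.488+0.233)/0.233 = 58.1 μmol/min.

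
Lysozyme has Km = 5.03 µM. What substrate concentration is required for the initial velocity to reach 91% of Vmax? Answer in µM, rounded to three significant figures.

v/Vmax = [S]/(Km+[S]) = 0.91, so [S] = Km·0.91/(1 − 0.91) = 5.03 × 10.11.
[S] = 50.9 µM.

50.9 µM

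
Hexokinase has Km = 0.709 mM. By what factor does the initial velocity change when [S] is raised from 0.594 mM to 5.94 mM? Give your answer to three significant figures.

1.96

The fractional saturations are [S]/(Km+[S]) = 0.594/1.303 = 0.4559 and 5.94/6.649 = 0.8934.
v₂/v₁ is just their ratio: 0.8934/0.4559 = 1.96.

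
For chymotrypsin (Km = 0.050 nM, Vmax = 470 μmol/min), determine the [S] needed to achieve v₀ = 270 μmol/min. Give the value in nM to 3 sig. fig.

0.0675 nM

The required fractional saturation is v/Vmax = 270/470 = 0.5745.
Then [S]/(Km+[S]) = 0.5745 ⇒ [S] = 0.050 × 0.5745/(1 − 0.5745) = 0.0675 nM.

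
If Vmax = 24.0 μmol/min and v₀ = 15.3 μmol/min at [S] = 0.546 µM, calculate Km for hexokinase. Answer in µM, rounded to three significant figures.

0.310 µM

From v = Vmax[S]/(Km+[S]), Km = [S](Vmax − v)/v.
Km = 0.546 × (24.0 − 15.3) / 15.3 = 4.750/15.3 = 0.310 µM.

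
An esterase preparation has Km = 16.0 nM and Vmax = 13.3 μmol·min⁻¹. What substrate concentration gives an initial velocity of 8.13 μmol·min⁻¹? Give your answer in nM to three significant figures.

25.2 nM

Rearranging v = Vmax[S]/(Km+[S]) gives [S] = Km·v/(Vmax − v).
[S] = 16.0 × 8.13 / (13.3 − 8.13) = 130.1/5.170 = 25.2 nM.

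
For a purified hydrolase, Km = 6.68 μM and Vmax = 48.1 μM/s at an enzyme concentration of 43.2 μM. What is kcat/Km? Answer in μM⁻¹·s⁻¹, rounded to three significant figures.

kcat = Vmax/[E]total = 48.1/43.2 = 1.11 s⁻¹.
kcat/Km = 1.11/6.68 = 0.167 μM⁻¹·s⁻¹.

0.167 μM⁻¹·s⁻¹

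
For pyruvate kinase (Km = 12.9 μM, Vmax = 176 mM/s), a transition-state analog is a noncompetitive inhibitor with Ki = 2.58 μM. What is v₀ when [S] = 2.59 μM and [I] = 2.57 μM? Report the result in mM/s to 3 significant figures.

14.7 mM/s

With α = 1 + [I]/Ki = 1 + 2.57/2.58 = 1.996, the noncompetitive rate law is v = (Vmax/α)·[S] / (Km + [S]).
v = (176/1.996)×2.59 / (12.9 + 2.59) = 228.4/15.49 = 14.7 mM/s.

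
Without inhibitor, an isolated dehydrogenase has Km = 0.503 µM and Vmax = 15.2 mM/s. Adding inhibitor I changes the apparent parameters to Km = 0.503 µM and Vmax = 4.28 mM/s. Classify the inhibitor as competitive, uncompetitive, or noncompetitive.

Vmax decreases (15.2 → 4.28 mM/s) while Km is unchanged — pure noncompetitive inhibition.

noncompetitive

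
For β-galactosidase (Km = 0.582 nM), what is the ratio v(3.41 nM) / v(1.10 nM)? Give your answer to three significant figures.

The fractional saturations are [S]/(Km+[S]) = 1.10/1.682 = 0.6540 and 3.41/3.992 = 0.8542.
v₂/v₁ is just their ratio: 0.8542/0.6540 = 1.31.

1.31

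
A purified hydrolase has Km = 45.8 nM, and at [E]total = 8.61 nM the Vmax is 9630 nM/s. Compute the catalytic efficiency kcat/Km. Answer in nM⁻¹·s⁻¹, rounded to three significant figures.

kcat = Vmax/[E]total = 9630/8.61 = 1120 s⁻¹.
kcat/Km = 1120/45.8 = 24.4 nM⁻¹·s⁻¹.

24.4 nM⁻¹·s⁻¹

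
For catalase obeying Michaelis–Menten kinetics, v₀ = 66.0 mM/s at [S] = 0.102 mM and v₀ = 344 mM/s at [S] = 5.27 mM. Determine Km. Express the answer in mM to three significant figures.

0.478 mM

From v = Vmax[S]/(Km+[S]), each point gives Vmax = v(Km+[S])/[S].
Equating: 66.0(Km+0.102)/0.102 = 344(Km+5.27)/5.27.
647.1·Km + 66.0 = 65.28·Km + 344, so (647.1 − 65.28)·Km = 344 − 66.0.
Km = 278.0/581.8 = 0.478 mM; then Vmax = 66.0(0.478+0.102)/0.102 = 375 mM/s.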